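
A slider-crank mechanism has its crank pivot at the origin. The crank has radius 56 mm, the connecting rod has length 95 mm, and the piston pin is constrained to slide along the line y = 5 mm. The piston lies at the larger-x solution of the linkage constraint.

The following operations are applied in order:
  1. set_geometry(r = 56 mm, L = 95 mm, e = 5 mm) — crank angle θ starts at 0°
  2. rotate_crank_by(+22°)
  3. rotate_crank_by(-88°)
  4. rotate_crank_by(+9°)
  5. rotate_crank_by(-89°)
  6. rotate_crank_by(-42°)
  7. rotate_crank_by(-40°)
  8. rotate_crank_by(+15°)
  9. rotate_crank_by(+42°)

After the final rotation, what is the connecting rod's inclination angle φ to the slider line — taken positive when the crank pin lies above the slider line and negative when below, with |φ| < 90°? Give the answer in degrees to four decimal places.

set_geometry: r = 56 mm, L = 95 mm, e = 5 mm; θ ← 0°
rotate_crank_by(+22°): θ ← 0° +22° = 22°
rotate_crank_by(-88°): θ ← 22° -88° = -66°
rotate_crank_by(+9°): θ ← -66° +9° = -57°
rotate_crank_by(-89°): θ ← -57° -89° = -146°
rotate_crank_by(-42°): θ ← -146° -42° = -188°
rotate_crank_by(-40°): θ ← -188° -40° = -228°
rotate_crank_by(+15°): θ ← -228° +15° = -213°
rotate_crank_by(+42°): θ ← -213° +42° = -171°
crank pin P = (r cos θ, r sin θ) = (-55.310547, -8.760330)
h = r sin θ − e = -8.760330 − 5 = -13.760330
sin φ = h / L = -13.760330 / 95 = -0.14484558
φ = arcsin(-0.14484558) = -8.328337°

-8.3283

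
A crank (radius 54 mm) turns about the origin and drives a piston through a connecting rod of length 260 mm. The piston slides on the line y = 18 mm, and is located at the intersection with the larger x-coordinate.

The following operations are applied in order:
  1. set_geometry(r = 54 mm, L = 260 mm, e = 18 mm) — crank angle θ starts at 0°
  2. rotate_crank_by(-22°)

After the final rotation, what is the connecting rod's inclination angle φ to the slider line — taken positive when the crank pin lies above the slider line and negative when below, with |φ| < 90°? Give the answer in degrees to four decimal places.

-8.4551

set_geometry: r = 54 mm, L = 260 mm, e = 18 mm; θ ← 0°
rotate_crank_by(-22°): θ ← 0° -22° = -22°
crank pin P = (r cos θ, r sin θ) = (50.067928, -20.228756)
h = r sin θ − e = -20.228756 − 18 = -38.228756
sin φ = h / L = -38.228756 / 260 = -0.14703368
φ = arcsin(-0.14703368) = -8.455063°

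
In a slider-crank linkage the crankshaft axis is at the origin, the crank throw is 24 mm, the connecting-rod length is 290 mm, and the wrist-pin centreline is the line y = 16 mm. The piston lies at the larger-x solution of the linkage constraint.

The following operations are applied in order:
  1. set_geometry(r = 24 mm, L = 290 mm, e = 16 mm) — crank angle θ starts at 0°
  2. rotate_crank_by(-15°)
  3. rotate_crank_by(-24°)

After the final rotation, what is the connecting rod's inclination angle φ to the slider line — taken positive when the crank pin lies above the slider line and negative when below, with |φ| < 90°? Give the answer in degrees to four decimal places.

-6.1571

set_geometry: r = 24 mm, L = 290 mm, e = 16 mm; θ ← 0°
rotate_crank_by(-15°): θ ← 0° -15° = -15°
rotate_crank_by(-24°): θ ← -15° -24° = -39°
crank pin P = (r cos θ, r sin θ) = (18.651503, -15.103689)
h = r sin θ − e = -15.103689 − 16 = -31.103689
sin φ = h / L = -31.103689 / 290 = -0.10725410
φ = arcsin(-0.10725410) = -6.157051°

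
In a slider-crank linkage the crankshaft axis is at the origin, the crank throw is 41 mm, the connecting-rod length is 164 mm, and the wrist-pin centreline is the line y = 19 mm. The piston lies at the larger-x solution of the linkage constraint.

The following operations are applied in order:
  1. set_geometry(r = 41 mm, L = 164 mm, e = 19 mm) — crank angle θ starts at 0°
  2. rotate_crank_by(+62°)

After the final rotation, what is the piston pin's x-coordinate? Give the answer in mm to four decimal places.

182.3438

set_geometry: r = 41 mm, L = 164 mm, e = 19 mm; θ ← 0°
rotate_crank_by(+62°): θ ← 0° +62° = 62°
crank pin P = (r cos θ, r sin θ) = (19.248334, 36.200851)
h = r sin θ − e = 36.200851 − 19 = 17.200851
x = r cos θ + √(L² − h²) = 19.248334 + √(26896.0 − 295.8693) = 19.248334 + 163.095465 = 182.343799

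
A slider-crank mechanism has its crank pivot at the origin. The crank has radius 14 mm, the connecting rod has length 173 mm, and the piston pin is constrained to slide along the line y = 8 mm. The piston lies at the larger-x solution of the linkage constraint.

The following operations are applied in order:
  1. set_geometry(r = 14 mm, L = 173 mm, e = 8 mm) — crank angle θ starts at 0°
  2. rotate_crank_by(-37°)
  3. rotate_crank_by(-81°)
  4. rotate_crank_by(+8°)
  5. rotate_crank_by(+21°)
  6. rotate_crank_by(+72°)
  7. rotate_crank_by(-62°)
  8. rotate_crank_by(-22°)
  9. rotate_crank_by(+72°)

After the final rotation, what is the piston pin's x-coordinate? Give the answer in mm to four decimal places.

set_geometry: r = 14 mm, L = 173 mm, e = 8 mm; θ ← 0°
rotate_crank_by(-37°): θ ← 0° -37° = -37°
rotate_crank_by(-81°): θ ← -37° -81° = -118°
rotate_crank_by(+8°): θ ← -118° +8° = -110°
rotate_crank_by(+21°): θ ← -110° +21° = -89°
rotate_crank_by(+72°): θ ← -89° +72° = -17°
rotate_crank_by(-62°): θ ← -17° -62° = -79°
rotate_crank_by(-22°): θ ← -79° -22° = -101°
rotate_crank_by(+72°): θ ← -101° +72° = -29°
crank pin P = (r cos θ, r sin θ) = (12.244676, -6.787335)
h = r sin θ − e = -6.787335 − 8 = -14.787335
x = r cos θ + √(L² − h²) = 12.244676 + √(29929.0 − 218.6653) = 12.244676 + 172.366861 = 184.611537

184.6115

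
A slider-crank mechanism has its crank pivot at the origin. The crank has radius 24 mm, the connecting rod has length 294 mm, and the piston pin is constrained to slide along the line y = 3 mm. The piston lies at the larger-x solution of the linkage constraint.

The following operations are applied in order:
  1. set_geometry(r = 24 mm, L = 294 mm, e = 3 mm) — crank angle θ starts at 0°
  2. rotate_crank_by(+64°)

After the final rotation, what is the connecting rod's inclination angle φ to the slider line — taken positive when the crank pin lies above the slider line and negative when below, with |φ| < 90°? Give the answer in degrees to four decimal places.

3.6216

set_geometry: r = 24 mm, L = 294 mm, e = 3 mm; θ ← 0°
rotate_crank_by(+64°): θ ← 0° +64° = 64°
crank pin P = (r cos θ, r sin θ) = (10.520908, 21.571057)
h = r sin θ − e = 21.571057 − 3 = 18.571057
sin φ = h / L = 18.571057 / 294 = 0.06316686
φ = arcsin(0.06316686) = 3.621606°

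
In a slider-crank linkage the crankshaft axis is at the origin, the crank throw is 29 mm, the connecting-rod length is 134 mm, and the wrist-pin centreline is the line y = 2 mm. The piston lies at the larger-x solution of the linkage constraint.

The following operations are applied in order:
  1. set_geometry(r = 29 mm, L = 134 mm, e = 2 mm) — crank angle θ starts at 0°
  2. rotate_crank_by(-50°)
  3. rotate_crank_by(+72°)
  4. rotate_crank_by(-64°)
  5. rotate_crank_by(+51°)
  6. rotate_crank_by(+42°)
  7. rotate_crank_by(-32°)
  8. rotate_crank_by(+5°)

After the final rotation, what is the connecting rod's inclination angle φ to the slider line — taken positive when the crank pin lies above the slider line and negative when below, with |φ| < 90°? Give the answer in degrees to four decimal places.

4.1920

set_geometry: r = 29 mm, L = 134 mm, e = 2 mm; θ ← 0°
rotate_crank_by(-50°): θ ← 0° -50° = -50°
rotate_crank_by(+72°): θ ← -50° +72° = 22°
rotate_crank_by(-64°): θ ← 22° -64° = -42°
rotate_crank_by(+51°): θ ← -42° +51° = 9°
rotate_crank_by(+42°): θ ← 9° +42° = 51°
rotate_crank_by(-32°): θ ← 51° -32° = 19°
rotate_crank_by(+5°): θ ← 19° +5° = 24°
crank pin P = (r cos θ, r sin θ) = (26.492818, 11.795363)
h = r sin θ − e = 11.795363 − 2 = 9.795363
sin φ = h / L = 9.795363 / 134 = 0.07309972
φ = arcsin(0.07309972) = 4.192045°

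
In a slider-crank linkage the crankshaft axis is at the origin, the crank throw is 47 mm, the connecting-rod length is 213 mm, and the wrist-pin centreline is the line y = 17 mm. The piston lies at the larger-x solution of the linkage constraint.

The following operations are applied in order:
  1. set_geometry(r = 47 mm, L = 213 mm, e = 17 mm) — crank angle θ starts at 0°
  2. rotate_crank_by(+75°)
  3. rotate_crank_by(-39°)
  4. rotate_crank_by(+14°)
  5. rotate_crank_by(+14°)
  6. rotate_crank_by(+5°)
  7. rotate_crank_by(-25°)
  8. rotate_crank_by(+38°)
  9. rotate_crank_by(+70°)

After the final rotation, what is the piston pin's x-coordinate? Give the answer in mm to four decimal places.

171.4412

set_geometry: r = 47 mm, L = 213 mm, e = 17 mm; θ ← 0°
rotate_crank_by(+75°): θ ← 0° +75° = 75°
rotate_crank_by(-39°): θ ← 75° -39° = 36°
rotate_crank_by(+14°): θ ← 36° +14° = 50°
rotate_crank_by(+14°): θ ← 50° +14° = 64°
rotate_crank_by(+5°): θ ← 64° +5° = 69°
rotate_crank_by(-25°): θ ← 69° -25° = 44°
rotate_crank_by(+38°): θ ← 44° +38° = 82°
rotate_crank_by(+70°): θ ← 82° +70° = 152°
crank pin P = (r cos θ, r sin θ) = (-41.498537, 22.065163)
h = r sin θ − e = 22.065163 − 17 = 5.065163
x = r cos θ + √(L² − h²) = -41.498537 + √(45369.0 − 25.6559) = -41.498537 + 212.939766 = 171.441230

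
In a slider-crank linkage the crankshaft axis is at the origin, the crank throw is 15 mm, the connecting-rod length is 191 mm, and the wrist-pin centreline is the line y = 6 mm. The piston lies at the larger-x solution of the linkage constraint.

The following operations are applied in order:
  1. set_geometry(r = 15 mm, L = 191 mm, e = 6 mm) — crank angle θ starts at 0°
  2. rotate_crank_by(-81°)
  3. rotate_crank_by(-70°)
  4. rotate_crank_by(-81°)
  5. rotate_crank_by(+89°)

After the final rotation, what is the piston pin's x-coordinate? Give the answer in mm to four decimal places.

178.4284

set_geometry: r = 15 mm, L = 191 mm, e = 6 mm; θ ← 0°
rotate_crank_by(-81°): θ ← 0° -81° = -81°
rotate_crank_by(-70°): θ ← -81° -70° = -151°
rotate_crank_by(-81°): θ ← -151° -81° = -232°
rotate_crank_by(+89°): θ ← -232° +89° = -143°
crank pin P = (r cos θ, r sin θ) = (-11.979533, -9.027225)
h = r sin θ − e = -9.027225 − 6 = -15.027225
x = r cos θ + √(L² − h²) = -11.979533 + √(36481.0 − 225.8175) = -11.979533 + 190.407937 = 178.428404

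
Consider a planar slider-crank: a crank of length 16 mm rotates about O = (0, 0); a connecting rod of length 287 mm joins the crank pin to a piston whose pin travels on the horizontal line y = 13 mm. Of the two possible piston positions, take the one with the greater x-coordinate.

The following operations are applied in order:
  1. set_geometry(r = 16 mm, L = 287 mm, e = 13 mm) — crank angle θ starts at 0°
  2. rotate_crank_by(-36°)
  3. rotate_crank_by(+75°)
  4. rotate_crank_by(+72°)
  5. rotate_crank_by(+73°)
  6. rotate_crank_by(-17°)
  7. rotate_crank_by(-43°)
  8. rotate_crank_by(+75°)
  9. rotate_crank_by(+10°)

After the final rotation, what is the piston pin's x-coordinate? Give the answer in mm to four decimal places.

272.2545

set_geometry: r = 16 mm, L = 287 mm, e = 13 mm; θ ← 0°
rotate_crank_by(-36°): θ ← 0° -36° = -36°
rotate_crank_by(+75°): θ ← -36° +75° = 39°
rotate_crank_by(+72°): θ ← 39° +72° = 111°
rotate_crank_by(+73°): θ ← 111° +73° = 184°
rotate_crank_by(-17°): θ ← 184° -17° = 167°
rotate_crank_by(-43°): θ ← 167° -43° = 124°
rotate_crank_by(+75°): θ ← 124° +75° = 199°
rotate_crank_by(+10°): θ ← 199° +10° = 209°
crank pin P = (r cos θ, r sin θ) = (-13.993915, -7.756954)
h = r sin θ − e = -7.756954 − 13 = -20.756954
x = r cos θ + √(L² − h²) = -13.993915 + √(82369.0 − 430.8511) = -13.993915 + 286.248404 = 272.254489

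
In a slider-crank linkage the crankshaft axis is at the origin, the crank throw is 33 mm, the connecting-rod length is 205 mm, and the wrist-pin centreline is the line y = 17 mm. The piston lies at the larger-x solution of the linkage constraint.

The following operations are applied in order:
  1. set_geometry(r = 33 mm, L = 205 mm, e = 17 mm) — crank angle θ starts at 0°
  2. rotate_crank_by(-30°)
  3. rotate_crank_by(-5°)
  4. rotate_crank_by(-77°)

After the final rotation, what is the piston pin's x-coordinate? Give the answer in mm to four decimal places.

187.0359

set_geometry: r = 33 mm, L = 205 mm, e = 17 mm; θ ← 0°
rotate_crank_by(-30°): θ ← 0° -30° = -30°
rotate_crank_by(-5°): θ ← -30° -5° = -35°
rotate_crank_by(-77°): θ ← -35° -77° = -112°
crank pin P = (r cos θ, r sin θ) = (-12.362018, -30.597067)
h = r sin θ − e = -30.597067 − 17 = -47.597067
x = r cos θ + √(L² − h²) = -12.362018 + √(42025.0 − 2265.4808) = -12.362018 + 199.397892 = 187.035874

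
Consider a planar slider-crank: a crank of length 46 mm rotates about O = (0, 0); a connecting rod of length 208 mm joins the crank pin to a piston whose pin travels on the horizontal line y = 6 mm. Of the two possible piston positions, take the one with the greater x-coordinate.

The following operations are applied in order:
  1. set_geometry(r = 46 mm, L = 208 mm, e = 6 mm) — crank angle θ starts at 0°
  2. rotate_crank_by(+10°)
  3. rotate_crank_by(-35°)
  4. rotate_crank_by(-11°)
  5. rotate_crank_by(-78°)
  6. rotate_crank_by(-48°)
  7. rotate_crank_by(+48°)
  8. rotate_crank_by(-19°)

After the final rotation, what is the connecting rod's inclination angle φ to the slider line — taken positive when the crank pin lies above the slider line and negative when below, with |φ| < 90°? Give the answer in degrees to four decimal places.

-10.9871

set_geometry: r = 46 mm, L = 208 mm, e = 6 mm; θ ← 0°
rotate_crank_by(+10°): θ ← 0° +10° = 10°
rotate_crank_by(-35°): θ ← 10° -35° = -25°
rotate_crank_by(-11°): θ ← -25° -11° = -36°
rotate_crank_by(-78°): θ ← -36° -78° = -114°
rotate_crank_by(-48°): θ ← -114° -48° = -162°
rotate_crank_by(+48°): θ ← -162° +48° = -114°
rotate_crank_by(-19°): θ ← -114° -19° = -133°
crank pin P = (r cos θ, r sin θ) = (-31.371925, -33.642270)
h = r sin θ − e = -33.642270 − 6 = -39.642270
sin φ = h / L = -39.642270 / 208 = -0.19058784
φ = arcsin(-0.19058784) = -10.987092°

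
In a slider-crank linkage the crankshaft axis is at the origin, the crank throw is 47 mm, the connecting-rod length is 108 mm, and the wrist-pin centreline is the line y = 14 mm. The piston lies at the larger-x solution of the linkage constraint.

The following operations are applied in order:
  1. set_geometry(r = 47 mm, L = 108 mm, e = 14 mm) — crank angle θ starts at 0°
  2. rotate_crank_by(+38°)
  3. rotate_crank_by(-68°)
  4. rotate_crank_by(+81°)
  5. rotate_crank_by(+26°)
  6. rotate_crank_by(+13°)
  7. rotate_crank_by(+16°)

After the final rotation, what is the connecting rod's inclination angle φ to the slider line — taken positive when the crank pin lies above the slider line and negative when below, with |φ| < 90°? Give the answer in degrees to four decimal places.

set_geometry: r = 47 mm, L = 108 mm, e = 14 mm; θ ← 0°
rotate_crank_by(+38°): θ ← 0° +38° = 38°
rotate_crank_by(-68°): θ ← 38° -68° = -30°
rotate_crank_by(+81°): θ ← -30° +81° = 51°
rotate_crank_by(+26°): θ ← 51° +26° = 77°
rotate_crank_by(+13°): θ ← 77° +13° = 90°
rotate_crank_by(+16°): θ ← 90° +16° = 106°
crank pin P = (r cos θ, r sin θ) = (-12.954956, 45.179300)
h = r sin θ − e = 45.179300 − 14 = 31.179300
sin φ = h / L = 31.179300 / 108 = 0.28869722
φ = arcsin(0.28869722) = 16.779977°

16.7800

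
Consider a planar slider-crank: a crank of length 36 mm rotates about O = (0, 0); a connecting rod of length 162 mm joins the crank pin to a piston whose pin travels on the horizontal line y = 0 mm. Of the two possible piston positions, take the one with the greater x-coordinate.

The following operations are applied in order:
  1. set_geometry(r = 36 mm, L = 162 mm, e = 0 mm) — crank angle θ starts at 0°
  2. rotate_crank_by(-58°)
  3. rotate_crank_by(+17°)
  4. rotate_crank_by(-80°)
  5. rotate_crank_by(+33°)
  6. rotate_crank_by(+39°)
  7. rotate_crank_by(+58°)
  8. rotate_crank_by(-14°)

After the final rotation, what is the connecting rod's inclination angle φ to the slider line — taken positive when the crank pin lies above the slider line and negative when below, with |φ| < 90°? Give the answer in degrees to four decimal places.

-1.1098

set_geometry: r = 36 mm, L = 162 mm, e = 0 mm; θ ← 0°
rotate_crank_by(-58°): θ ← 0° -58° = -58°
rotate_crank_by(+17°): θ ← -58° +17° = -41°
rotate_crank_by(-80°): θ ← -41° -80° = -121°
rotate_crank_by(+33°): θ ← -121° +33° = -88°
rotate_crank_by(+39°): θ ← -88° +39° = -49°
rotate_crank_by(+58°): θ ← -49° +58° = 9°
rotate_crank_by(-14°): θ ← 9° -14° = -5°
crank pin P = (r cos θ, r sin θ) = (35.863009, -3.137607)
h = r sin θ − e = -3.137607 − 0 = -3.137607
sin φ = h / L = -3.137607 / 162 = -0.01936794
φ = arcsin(-0.01936794) = -1.109771°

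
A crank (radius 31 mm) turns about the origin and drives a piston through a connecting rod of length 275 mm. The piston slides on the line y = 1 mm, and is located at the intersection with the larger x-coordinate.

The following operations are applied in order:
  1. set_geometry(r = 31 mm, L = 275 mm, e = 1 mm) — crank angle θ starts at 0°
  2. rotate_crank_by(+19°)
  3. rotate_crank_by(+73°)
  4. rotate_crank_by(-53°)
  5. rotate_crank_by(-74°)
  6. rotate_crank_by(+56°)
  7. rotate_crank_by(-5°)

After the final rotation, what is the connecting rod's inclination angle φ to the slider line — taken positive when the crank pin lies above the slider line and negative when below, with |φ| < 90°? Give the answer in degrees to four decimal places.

set_geometry: r = 31 mm, L = 275 mm, e = 1 mm; θ ← 0°
rotate_crank_by(+19°): θ ← 0° +19° = 19°
rotate_crank_by(+73°): θ ← 19° +73° = 92°
rotate_crank_by(-53°): θ ← 92° -53° = 39°
rotate_crank_by(-74°): θ ← 39° -74° = -35°
rotate_crank_by(+56°): θ ← -35° +56° = 21°
rotate_crank_by(-5°): θ ← 21° -5° = 16°
crank pin P = (r cos θ, r sin θ) = (29.799113, 8.544758)
h = r sin θ − e = 8.544758 − 1 = 7.544758
sin φ = h / L = 7.544758 / 275 = 0.02743548
φ = arcsin(0.02743548) = 1.572135°

1.5721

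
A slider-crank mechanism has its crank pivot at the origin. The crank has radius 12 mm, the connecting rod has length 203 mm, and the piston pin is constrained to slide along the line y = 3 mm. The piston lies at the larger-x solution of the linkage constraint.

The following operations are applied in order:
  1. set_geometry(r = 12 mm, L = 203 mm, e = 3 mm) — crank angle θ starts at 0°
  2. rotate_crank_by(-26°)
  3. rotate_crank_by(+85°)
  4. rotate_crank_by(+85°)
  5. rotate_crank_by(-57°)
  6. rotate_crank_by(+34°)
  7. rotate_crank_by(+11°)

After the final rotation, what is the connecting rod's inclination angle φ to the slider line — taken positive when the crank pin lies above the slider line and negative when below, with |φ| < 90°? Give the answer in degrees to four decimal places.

1.6705

set_geometry: r = 12 mm, L = 203 mm, e = 3 mm; θ ← 0°
rotate_crank_by(-26°): θ ← 0° -26° = -26°
rotate_crank_by(+85°): θ ← -26° +85° = 59°
rotate_crank_by(+85°): θ ← 59° +85° = 144°
rotate_crank_by(-57°): θ ← 144° -57° = 87°
rotate_crank_by(+34°): θ ← 87° +34° = 121°
rotate_crank_by(+11°): θ ← 121° +11° = 132°
crank pin P = (r cos θ, r sin θ) = (-8.029567, 8.917738)
h = r sin θ − e = 8.917738 − 3 = 5.917738
sin φ = h / L = 5.917738 / 203 = 0.02915142
φ = arcsin(0.02915142) = 1.670490°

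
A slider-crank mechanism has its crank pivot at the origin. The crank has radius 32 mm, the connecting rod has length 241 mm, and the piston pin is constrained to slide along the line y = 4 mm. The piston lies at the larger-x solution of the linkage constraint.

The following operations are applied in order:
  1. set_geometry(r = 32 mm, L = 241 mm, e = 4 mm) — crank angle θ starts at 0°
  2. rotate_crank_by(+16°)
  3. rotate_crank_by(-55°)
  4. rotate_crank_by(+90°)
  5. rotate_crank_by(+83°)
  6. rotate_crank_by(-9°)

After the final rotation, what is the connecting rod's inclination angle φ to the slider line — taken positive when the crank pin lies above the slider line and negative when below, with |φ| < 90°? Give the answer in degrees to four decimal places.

5.2884

set_geometry: r = 32 mm, L = 241 mm, e = 4 mm; θ ← 0°
rotate_crank_by(+16°): θ ← 0° +16° = 16°
rotate_crank_by(-55°): θ ← 16° -55° = -39°
rotate_crank_by(+90°): θ ← -39° +90° = 51°
rotate_crank_by(+83°): θ ← 51° +83° = 134°
rotate_crank_by(-9°): θ ← 134° -9° = 125°
crank pin P = (r cos θ, r sin θ) = (-18.354446, 26.212865)
h = r sin θ − e = 26.212865 − 4 = 22.212865
sin φ = h / L = 22.212865 / 241 = 0.09216957
φ = arcsin(0.09216957) = 5.288433°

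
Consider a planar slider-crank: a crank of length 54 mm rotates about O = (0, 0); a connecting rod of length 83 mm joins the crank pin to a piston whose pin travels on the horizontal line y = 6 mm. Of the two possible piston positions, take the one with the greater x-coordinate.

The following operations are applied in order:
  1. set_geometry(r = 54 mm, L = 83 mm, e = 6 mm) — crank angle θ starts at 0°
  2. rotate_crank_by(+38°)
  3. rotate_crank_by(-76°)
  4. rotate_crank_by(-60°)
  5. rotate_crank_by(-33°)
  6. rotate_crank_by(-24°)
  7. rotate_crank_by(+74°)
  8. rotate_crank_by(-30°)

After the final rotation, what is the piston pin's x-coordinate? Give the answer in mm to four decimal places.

set_geometry: r = 54 mm, L = 83 mm, e = 6 mm; θ ← 0°
rotate_crank_by(+38°): θ ← 0° +38° = 38°
rotate_crank_by(-76°): θ ← 38° -76° = -38°
rotate_crank_by(-60°): θ ← -38° -60° = -98°
rotate_crank_by(-33°): θ ← -98° -33° = -131°
rotate_crank_by(-24°): θ ← -131° -24° = -155°
rotate_crank_by(+74°): θ ← -155° +74° = -81°
rotate_crank_by(-30°): θ ← -81° -30° = -111°
crank pin P = (r cos θ, r sin θ) = (-19.351869, -50.413343)
h = r sin θ − e = -50.413343 − 6 = -56.413343
x = r cos θ + √(L² − h²) = -19.351869 + √(6889.0 − 3182.4653) = -19.351869 + 60.881317 = 41.529447

41.5294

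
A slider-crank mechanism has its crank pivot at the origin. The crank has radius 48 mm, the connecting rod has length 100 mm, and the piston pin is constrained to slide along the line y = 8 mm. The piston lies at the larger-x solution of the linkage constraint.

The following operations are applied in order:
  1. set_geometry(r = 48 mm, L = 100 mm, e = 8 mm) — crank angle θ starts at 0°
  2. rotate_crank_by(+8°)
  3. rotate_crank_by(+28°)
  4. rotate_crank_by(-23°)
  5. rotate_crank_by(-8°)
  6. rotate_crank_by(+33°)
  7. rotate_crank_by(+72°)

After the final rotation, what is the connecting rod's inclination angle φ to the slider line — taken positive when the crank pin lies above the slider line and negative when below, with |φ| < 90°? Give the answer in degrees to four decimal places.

21.7805

set_geometry: r = 48 mm, L = 100 mm, e = 8 mm; θ ← 0°
rotate_crank_by(+8°): θ ← 0° +8° = 8°
rotate_crank_by(+28°): θ ← 8° +28° = 36°
rotate_crank_by(-23°): θ ← 36° -23° = 13°
rotate_crank_by(-8°): θ ← 13° -8° = 5°
rotate_crank_by(+33°): θ ← 5° +33° = 38°
rotate_crank_by(+72°): θ ← 38° +72° = 110°
crank pin P = (r cos θ, r sin θ) = (-16.416967, 45.105246)
h = r sin θ − e = 45.105246 − 8 = 37.105246
sin φ = h / L = 37.105246 / 100 = 0.37105246
φ = arcsin(0.37105246) = 21.780540°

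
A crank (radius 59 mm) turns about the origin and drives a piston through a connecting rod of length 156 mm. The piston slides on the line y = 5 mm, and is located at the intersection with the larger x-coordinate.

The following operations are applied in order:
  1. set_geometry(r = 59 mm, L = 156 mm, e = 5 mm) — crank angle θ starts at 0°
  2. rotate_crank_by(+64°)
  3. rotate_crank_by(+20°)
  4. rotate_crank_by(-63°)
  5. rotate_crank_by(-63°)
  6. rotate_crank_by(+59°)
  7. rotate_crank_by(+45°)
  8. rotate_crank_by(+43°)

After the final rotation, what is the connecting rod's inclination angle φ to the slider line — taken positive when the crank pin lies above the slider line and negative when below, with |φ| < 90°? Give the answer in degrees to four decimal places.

19.4672

set_geometry: r = 59 mm, L = 156 mm, e = 5 mm; θ ← 0°
rotate_crank_by(+64°): θ ← 0° +64° = 64°
rotate_crank_by(+20°): θ ← 64° +20° = 84°
rotate_crank_by(-63°): θ ← 84° -63° = 21°
rotate_crank_by(-63°): θ ← 21° -63° = -42°
rotate_crank_by(+59°): θ ← -42° +59° = 17°
rotate_crank_by(+45°): θ ← 17° +45° = 62°
rotate_crank_by(+43°): θ ← 62° +43° = 105°
crank pin P = (r cos θ, r sin θ) = (-15.270324, 56.989624)
h = r sin θ − e = 56.989624 − 5 = 51.989624
sin φ = h / L = 51.989624 / 156 = 0.33326682
φ = arcsin(0.33326682) = 19.467179°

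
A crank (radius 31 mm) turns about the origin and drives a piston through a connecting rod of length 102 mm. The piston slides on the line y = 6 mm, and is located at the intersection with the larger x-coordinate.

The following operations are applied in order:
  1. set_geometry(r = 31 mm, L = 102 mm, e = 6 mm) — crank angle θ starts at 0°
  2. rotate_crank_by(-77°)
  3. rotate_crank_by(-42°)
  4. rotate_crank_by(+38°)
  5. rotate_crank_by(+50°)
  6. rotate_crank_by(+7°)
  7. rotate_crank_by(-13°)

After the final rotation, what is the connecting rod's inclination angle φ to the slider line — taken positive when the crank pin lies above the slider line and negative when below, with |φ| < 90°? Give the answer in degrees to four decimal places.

set_geometry: r = 31 mm, L = 102 mm, e = 6 mm; θ ← 0°
rotate_crank_by(-77°): θ ← 0° -77° = -77°
rotate_crank_by(-42°): θ ← -77° -42° = -119°
rotate_crank_by(+38°): θ ← -119° +38° = -81°
rotate_crank_by(+50°): θ ← -81° +50° = -31°
rotate_crank_by(+7°): θ ← -31° +7° = -24°
rotate_crank_by(-13°): θ ← -24° -13° = -37°
crank pin P = (r cos θ, r sin θ) = (24.757701, -18.656266)
h = r sin θ − e = -18.656266 − 6 = -24.656266
sin φ = h / L = -24.656266 / 102 = -0.24172810
φ = arcsin(-0.24172810) = -13.988556°

-13.9886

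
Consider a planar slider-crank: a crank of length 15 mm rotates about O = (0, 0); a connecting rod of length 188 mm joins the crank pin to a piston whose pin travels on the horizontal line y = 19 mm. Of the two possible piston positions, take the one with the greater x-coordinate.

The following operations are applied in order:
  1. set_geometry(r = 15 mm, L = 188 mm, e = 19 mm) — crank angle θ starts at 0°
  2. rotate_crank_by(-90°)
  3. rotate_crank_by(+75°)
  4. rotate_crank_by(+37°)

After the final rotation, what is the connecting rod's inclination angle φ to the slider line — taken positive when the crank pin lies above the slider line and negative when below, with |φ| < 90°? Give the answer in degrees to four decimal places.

set_geometry: r = 15 mm, L = 188 mm, e = 19 mm; θ ← 0°
rotate_crank_by(-90°): θ ← 0° -90° = -90°
rotate_crank_by(+75°): θ ← -90° +75° = -15°
rotate_crank_by(+37°): θ ← -15° +37° = 22°
crank pin P = (r cos θ, r sin θ) = (13.907758, 5.619099)
h = r sin θ − e = 5.619099 − 19 = -13.380901
sin φ = h / L = -13.380901 / 188 = -0.07117501
φ = arcsin(-0.07117501) = -4.081478°

-4.0815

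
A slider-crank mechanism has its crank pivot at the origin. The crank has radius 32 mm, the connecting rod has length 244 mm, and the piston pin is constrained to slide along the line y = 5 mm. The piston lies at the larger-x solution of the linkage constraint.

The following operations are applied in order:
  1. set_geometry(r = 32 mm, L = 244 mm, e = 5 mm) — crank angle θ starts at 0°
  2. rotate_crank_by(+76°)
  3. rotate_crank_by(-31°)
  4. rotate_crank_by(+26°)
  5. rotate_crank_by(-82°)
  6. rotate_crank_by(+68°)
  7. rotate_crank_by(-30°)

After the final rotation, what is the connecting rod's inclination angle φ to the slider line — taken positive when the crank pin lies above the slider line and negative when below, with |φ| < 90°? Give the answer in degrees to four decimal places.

set_geometry: r = 32 mm, L = 244 mm, e = 5 mm; θ ← 0°
rotate_crank_by(+76°): θ ← 0° +76° = 76°
rotate_crank_by(-31°): θ ← 76° -31° = 45°
rotate_crank_by(+26°): θ ← 45° +26° = 71°
rotate_crank_by(-82°): θ ← 71° -82° = -11°
rotate_crank_by(+68°): θ ← -11° +68° = 57°
rotate_crank_by(-30°): θ ← 57° -30° = 27°
crank pin P = (r cos θ, r sin θ) = (28.512209, 14.527696)
h = r sin θ − e = 14.527696 − 5 = 9.527696
sin φ = h / L = 9.527696 / 244 = 0.03904793
φ = arcsin(0.03904793) = 2.237851°

2.2379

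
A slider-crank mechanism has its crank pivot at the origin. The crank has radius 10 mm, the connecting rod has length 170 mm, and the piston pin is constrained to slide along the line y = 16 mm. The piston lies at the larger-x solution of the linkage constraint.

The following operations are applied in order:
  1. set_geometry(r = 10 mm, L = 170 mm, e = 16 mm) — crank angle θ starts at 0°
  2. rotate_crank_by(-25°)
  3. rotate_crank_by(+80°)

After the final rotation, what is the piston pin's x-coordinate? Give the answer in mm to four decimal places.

set_geometry: r = 10 mm, L = 170 mm, e = 16 mm; θ ← 0°
rotate_crank_by(-25°): θ ← 0° -25° = -25°
rotate_crank_by(+80°): θ ← -25° +80° = 55°
crank pin P = (r cos θ, r sin θ) = (5.735764, 8.191520)
h = r sin θ − e = 8.191520 − 16 = -7.808480
x = r cos θ + √(L² − h²) = 5.735764 + √(28900.0 − 60.9724) = 5.735764 + 169.820575 = 175.556339

175.5563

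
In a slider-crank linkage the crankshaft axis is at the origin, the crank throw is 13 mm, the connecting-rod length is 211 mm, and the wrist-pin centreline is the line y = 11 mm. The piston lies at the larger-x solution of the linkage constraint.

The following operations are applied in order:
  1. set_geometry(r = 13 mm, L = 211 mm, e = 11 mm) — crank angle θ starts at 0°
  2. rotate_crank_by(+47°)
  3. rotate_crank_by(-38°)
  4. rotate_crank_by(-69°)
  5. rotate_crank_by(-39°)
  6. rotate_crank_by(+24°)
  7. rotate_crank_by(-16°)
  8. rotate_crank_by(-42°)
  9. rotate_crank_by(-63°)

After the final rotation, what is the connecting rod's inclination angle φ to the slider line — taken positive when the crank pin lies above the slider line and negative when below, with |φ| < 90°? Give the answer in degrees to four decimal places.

set_geometry: r = 13 mm, L = 211 mm, e = 11 mm; θ ← 0°
rotate_crank_by(+47°): θ ← 0° +47° = 47°
rotate_crank_by(-38°): θ ← 47° -38° = 9°
rotate_crank_by(-69°): θ ← 9° -69° = -60°
rotate_crank_by(-39°): θ ← -60° -39° = -99°
rotate_crank_by(+24°): θ ← -99° +24° = -75°
rotate_crank_by(-16°): θ ← -75° -16° = -91°
rotate_crank_by(-42°): θ ← -91° -42° = -133°
rotate_crank_by(-63°): θ ← -133° -63° = -196°
crank pin P = (r cos θ, r sin θ) = (-12.496402, 3.583286)
h = r sin θ − e = 3.583286 − 11 = -7.416714
sin φ = h / L = -7.416714 / 211 = -0.03515031
φ = arcsin(-0.03515031) = -2.014379°

-2.0144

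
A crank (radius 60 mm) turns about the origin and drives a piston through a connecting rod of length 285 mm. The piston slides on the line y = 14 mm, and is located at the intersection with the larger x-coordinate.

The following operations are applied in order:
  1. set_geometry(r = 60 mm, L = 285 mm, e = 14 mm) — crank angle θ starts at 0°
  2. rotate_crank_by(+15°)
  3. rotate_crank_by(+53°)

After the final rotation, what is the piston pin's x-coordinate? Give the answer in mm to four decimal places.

304.4194

set_geometry: r = 60 mm, L = 285 mm, e = 14 mm; θ ← 0°
rotate_crank_by(+15°): θ ← 0° +15° = 15°
rotate_crank_by(+53°): θ ← 15° +53° = 68°
crank pin P = (r cos θ, r sin θ) = (22.476396, 55.631031)
h = r sin θ − e = 55.631031 − 14 = 41.631031
x = r cos θ + √(L² − h²) = 22.476396 + √(81225.0 − 1733.1428) = 22.476396 + 281.943004 = 304.419399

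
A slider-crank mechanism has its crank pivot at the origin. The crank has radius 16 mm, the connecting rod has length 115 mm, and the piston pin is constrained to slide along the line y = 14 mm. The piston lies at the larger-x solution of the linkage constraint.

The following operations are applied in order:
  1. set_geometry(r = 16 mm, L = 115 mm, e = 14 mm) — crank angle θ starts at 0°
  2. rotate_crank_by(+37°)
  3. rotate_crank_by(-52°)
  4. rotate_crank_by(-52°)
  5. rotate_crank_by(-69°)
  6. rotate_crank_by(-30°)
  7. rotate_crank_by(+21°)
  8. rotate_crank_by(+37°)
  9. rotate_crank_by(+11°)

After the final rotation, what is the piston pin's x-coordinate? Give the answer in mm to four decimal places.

set_geometry: r = 16 mm, L = 115 mm, e = 14 mm; θ ← 0°
rotate_crank_by(+37°): θ ← 0° +37° = 37°
rotate_crank_by(-52°): θ ← 37° -52° = -15°
rotate_crank_by(-52°): θ ← -15° -52° = -67°
rotate_crank_by(-69°): θ ← -67° -69° = -136°
rotate_crank_by(-30°): θ ← -136° -30° = -166°
rotate_crank_by(+21°): θ ← -166° +21° = -145°
rotate_crank_by(+37°): θ ← -145° +37° = -108°
rotate_crank_by(+11°): θ ← -108° +11° = -97°
crank pin P = (r cos θ, r sin θ) = (-1.949909, -15.880738)
h = r sin θ − e = -15.880738 − 14 = -29.880738
x = r cos θ + √(L² − h²) = -1.949909 + √(13225.0 − 892.8585) = -1.949909 + 111.050175 = 109.100266

109.1003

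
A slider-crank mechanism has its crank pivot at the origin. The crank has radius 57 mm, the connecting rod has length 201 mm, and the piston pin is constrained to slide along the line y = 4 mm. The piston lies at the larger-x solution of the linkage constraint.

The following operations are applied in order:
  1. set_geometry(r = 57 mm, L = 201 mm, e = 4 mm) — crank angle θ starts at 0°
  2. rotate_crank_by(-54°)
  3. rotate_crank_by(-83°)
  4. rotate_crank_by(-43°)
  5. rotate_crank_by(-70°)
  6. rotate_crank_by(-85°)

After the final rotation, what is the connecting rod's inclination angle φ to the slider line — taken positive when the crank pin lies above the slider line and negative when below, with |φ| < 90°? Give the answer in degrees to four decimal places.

set_geometry: r = 57 mm, L = 201 mm, e = 4 mm; θ ← 0°
rotate_crank_by(-54°): θ ← 0° -54° = -54°
rotate_crank_by(-83°): θ ← -54° -83° = -137°
rotate_crank_by(-43°): θ ← -137° -43° = -180°
rotate_crank_by(-70°): θ ← -180° -70° = -250°
rotate_crank_by(-85°): θ ← -250° -85° = -335°
crank pin P = (r cos θ, r sin θ) = (51.659544, 24.089241)
h = r sin θ − e = 24.089241 − 4 = 20.089241
sin φ = h / L = 20.089241 / 201 = 0.09994647
φ = arcsin(0.09994647) = 5.736088°

5.7361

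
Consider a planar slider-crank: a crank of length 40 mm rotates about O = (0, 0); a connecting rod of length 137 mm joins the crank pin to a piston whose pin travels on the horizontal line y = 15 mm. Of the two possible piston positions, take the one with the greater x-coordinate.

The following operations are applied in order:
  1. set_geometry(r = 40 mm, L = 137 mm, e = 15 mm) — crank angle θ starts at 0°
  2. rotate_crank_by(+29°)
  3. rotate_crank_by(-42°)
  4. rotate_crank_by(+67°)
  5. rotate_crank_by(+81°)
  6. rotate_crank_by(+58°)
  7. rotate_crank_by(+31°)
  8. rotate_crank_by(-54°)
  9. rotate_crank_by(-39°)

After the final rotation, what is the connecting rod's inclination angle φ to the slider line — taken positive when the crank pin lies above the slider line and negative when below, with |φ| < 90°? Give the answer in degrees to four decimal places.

6.3651

set_geometry: r = 40 mm, L = 137 mm, e = 15 mm; θ ← 0°
rotate_crank_by(+29°): θ ← 0° +29° = 29°
rotate_crank_by(-42°): θ ← 29° -42° = -13°
rotate_crank_by(+67°): θ ← -13° +67° = 54°
rotate_crank_by(+81°): θ ← 54° +81° = 135°
rotate_crank_by(+58°): θ ← 135° +58° = 193°
rotate_crank_by(+31°): θ ← 193° +31° = 224°
rotate_crank_by(-54°): θ ← 224° -54° = 170°
rotate_crank_by(-39°): θ ← 170° -39° = 131°
crank pin P = (r cos θ, r sin θ) = (-26.242361, 30.188383)
h = r sin θ − e = 30.188383 − 15 = 15.188383
sin φ = h / L = 15.188383 / 137 = 0.11086411
φ = arcsin(0.11086411) = 6.365130°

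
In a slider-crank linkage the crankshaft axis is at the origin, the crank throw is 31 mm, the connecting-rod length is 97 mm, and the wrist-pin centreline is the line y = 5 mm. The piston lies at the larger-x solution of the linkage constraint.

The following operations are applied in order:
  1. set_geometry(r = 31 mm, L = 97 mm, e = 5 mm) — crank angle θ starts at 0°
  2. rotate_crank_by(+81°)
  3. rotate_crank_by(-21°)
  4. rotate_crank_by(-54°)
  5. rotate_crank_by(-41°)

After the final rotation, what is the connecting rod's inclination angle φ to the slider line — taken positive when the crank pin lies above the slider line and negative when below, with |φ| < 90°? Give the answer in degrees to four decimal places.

set_geometry: r = 31 mm, L = 97 mm, e = 5 mm; θ ← 0°
rotate_crank_by(+81°): θ ← 0° +81° = 81°
rotate_crank_by(-21°): θ ← 81° -21° = 60°
rotate_crank_by(-54°): θ ← 60° -54° = 6°
rotate_crank_by(-41°): θ ← 6° -41° = -35°
crank pin P = (r cos θ, r sin θ) = (25.393713, -17.780870)
h = r sin θ − e = -17.780870 − 5 = -22.780870
sin φ = h / L = -22.780870 / 97 = -0.23485433
φ = arcsin(-0.23485433) = -13.583036°

-13.5830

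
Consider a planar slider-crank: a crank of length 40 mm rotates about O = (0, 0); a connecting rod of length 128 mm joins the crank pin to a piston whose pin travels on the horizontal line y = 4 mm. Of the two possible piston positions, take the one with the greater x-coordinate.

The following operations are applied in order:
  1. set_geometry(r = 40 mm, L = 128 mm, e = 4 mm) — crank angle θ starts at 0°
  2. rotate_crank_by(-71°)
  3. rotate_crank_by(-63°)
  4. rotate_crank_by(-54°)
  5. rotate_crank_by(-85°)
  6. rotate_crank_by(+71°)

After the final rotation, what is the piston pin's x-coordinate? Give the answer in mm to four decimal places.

set_geometry: r = 40 mm, L = 128 mm, e = 4 mm; θ ← 0°
rotate_crank_by(-71°): θ ← 0° -71° = -71°
rotate_crank_by(-63°): θ ← -71° -63° = -134°
rotate_crank_by(-54°): θ ← -134° -54° = -188°
rotate_crank_by(-85°): θ ← -188° -85° = -273°
rotate_crank_by(+71°): θ ← -273° +71° = -202°
crank pin P = (r cos θ, r sin θ) = (-37.087354, 14.984264)
h = r sin θ − e = 14.984264 − 4 = 10.984264
x = r cos θ + √(L² − h²) = -37.087354 + √(16384.0 − 120.6540) = -37.087354 + 127.527824 = 90.440470

90.4405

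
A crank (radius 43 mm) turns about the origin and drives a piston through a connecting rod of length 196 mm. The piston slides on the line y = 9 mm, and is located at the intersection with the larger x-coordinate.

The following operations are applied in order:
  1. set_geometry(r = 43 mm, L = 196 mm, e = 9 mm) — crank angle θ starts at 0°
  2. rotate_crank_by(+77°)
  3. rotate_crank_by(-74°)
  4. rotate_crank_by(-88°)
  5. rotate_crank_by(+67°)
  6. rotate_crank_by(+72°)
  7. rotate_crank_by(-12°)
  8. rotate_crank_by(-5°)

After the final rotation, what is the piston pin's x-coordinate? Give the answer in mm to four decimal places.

set_geometry: r = 43 mm, L = 196 mm, e = 9 mm; θ ← 0°
rotate_crank_by(+77°): θ ← 0° +77° = 77°
rotate_crank_by(-74°): θ ← 77° -74° = 3°
rotate_crank_by(-88°): θ ← 3° -88° = -85°
rotate_crank_by(+67°): θ ← -85° +67° = -18°
rotate_crank_by(+72°): θ ← -18° +72° = 54°
rotate_crank_by(-12°): θ ← 54° -12° = 42°
rotate_crank_by(-5°): θ ← 42° -5° = 37°
crank pin P = (r cos θ, r sin θ) = (34.341327, 25.878046)
h = r sin θ − e = 25.878046 − 9 = 16.878046
x = r cos θ + √(L² − h²) = 34.341327 + √(38416.0 − 284.8684) = 34.341327 + 195.271943 = 229.613270

229.6133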